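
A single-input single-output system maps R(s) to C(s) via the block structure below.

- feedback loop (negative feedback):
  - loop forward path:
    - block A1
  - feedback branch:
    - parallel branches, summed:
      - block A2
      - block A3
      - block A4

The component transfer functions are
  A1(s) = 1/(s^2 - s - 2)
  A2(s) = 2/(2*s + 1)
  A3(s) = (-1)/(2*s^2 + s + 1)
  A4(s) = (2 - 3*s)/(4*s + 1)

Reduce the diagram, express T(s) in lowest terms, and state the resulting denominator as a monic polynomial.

First reduce the diagram to T(s).

Step 1 - sum the parallel branches A2, A3, A4, giving (-12*s^4 + 12*s^3 + 3*s^2 + 7*s + 3)/(16*s^4 + 20*s^3 + 16*s^2 + 7*s + 1)
Step 2 - collapse the loop (A1 forward, (A2+A3+A4) return), giving (16*s^4 + 20*s^3 + 16*s^2 + 7*s + 1)/(16*s^6 + 4*s^5 - 48*s^4 - 37*s^3 - 35*s^2 - 8*s + 1)
The result of step 2 is T(s) in lowest terms. Its denominator has leading coefficient 16; dividing the denominator through by 16 makes it monic.

Answer: s^6 + s^5/4 - 3*s^4 - 37*s^3/16 - 35*s^2/16 - s/2 + 1/16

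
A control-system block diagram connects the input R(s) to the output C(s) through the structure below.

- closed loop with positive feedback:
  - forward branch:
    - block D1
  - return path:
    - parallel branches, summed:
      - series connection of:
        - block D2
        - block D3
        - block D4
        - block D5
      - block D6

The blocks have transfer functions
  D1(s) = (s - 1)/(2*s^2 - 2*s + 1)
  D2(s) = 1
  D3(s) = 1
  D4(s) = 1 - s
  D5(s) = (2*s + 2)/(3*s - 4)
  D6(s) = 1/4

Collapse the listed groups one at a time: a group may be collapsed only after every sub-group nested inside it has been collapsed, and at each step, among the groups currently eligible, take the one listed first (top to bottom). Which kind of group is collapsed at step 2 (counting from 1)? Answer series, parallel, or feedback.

Answer: parallel

Working:
[1] reduce the series chain D2, D3, D4, D5
[2] sum the parallel branches (D2*D3*D4*D5), D6
[3] apply the feedback formula to D1, ((D2*D3*D4*D5)+D6)
The group at step 2 is a parallel group.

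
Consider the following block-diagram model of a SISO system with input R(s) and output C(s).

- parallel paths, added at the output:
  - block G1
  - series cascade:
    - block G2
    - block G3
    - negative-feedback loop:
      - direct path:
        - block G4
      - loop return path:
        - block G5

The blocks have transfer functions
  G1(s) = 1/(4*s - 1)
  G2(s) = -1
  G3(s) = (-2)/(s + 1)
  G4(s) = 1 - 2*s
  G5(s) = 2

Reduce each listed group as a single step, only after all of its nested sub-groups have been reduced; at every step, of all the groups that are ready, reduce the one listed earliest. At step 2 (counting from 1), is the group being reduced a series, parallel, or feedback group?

Step 1. close the feedback loop around G4, G5
Step 2. reduce the series chain G2, G3, [G4/(1+G4*G5)]
Step 3. sum the parallel branches G1, (G2*G3*[G4/(1+G4*G5)])
At step 2 the group reduced is series.

Hence the answer: series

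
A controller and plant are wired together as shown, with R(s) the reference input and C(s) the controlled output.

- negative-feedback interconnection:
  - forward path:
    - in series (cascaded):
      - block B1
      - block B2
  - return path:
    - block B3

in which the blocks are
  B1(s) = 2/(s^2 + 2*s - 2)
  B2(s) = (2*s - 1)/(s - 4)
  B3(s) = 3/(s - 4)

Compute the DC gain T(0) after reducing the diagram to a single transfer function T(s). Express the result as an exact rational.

[1] reduce the series chain B1, B2; result (4*s - 2)/(s^3 - 2*s^2 - 10*s + 8)
[2] close the feedback loop around (B1*B2), B3; result (4*s^2 - 18*s + 8)/(s^4 - 6*s^3 - 2*s^2 + 60*s - 38)
DC gain: substitute s = 0 into T(s) from step 2: T(0) = 8/(-38) = -4/19.

Hence the answer: -4/19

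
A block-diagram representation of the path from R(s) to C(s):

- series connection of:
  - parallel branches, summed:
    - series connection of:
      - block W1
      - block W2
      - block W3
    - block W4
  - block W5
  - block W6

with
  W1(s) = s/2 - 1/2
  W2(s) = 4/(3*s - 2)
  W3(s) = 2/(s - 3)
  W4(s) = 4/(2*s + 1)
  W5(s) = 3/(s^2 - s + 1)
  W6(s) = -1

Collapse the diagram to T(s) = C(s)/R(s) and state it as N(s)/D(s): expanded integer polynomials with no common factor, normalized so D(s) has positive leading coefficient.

First reduce the diagram to T(s).

(1) combine W1, W2, W3 in series -> (4*s - 4)/(3*s^2 - 11*s + 6)
(2) sum the parallel branches (W1*W2*W3), W4 -> (20*s^2 - 48*s + 20)/(6*s^3 - 19*s^2 + s + 6)
(3) multiply ((W1*W2*W3)+W4), W5, W6 (series), which is the overall transfer function T(s) = C(s)/R(s) in lowest terms

Answer: (-60*s^2 + 144*s - 60)/(6*s^5 - 25*s^4 + 26*s^3 - 14*s^2 - 5*s + 6)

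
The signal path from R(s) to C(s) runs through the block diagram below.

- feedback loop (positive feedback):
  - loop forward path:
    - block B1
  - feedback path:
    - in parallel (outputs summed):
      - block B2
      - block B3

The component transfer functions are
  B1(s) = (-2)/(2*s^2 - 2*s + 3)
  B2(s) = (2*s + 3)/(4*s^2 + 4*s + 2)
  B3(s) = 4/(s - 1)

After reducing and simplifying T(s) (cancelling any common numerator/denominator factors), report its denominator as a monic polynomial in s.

[1] add B2, B3 (parallel) gives (18*s^2 + 17*s + 5)/(4*s^3 - 2*s - 2)
[2] collapse the loop (B1 forward, (B2+B3) return) gives (-2*s^3 + s + 1)/(2*s^5 - 2*s^4 + 2*s^3 + 9*s^2 + 8*s + 1)
T(s) is the step-2 result (common factors already cancelled). Leading coefficient of the denominator: 2. Divide through by 2 for the monic polynomial.

Therefore the answer is s^5 - s^4 + s^3 + 9*s^2/2 + 4*s + 1/2.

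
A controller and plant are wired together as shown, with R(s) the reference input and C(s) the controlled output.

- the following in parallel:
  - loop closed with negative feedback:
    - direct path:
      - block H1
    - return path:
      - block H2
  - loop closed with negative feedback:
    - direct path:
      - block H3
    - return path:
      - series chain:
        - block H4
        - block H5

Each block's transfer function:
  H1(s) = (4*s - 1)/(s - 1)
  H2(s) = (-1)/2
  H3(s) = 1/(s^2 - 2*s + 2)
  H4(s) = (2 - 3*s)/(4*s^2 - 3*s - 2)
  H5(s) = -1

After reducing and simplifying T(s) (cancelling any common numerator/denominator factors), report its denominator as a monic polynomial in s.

Reducing step by step:

[1] feedback reduction of H1, H2 -> (2 - 8*s)/(2*s + 1)
[2] combine H4, H5 in series -> (3*s - 2)/(4*s^2 - 3*s - 2)
[3] feedback reduction of H3, (H4*H5) -> (4*s^2 - 3*s - 2)/(4*s^4 - 11*s^3 + 12*s^2 + s - 6)
[4] parallel reduction of [H1/(1+H1*H2)], [H3/(1+H3*(H4*H5))] -> (-32*s^5 + 96*s^4 - 110*s^3 + 14*s^2 + 43*s - 14)/(8*s^5 - 18*s^4 + 13*s^3 + 14*s^2 - 11*s - 6)
That last expression is T(s), already simplified. Scaling its denominator by 1/8 (the reciprocal of the leading coefficient) yields the monic denominator.

Answer: s^5 - 9*s^4/4 + 13*s^3/8 + 7*s^2/4 - 11*s/8 - 3/4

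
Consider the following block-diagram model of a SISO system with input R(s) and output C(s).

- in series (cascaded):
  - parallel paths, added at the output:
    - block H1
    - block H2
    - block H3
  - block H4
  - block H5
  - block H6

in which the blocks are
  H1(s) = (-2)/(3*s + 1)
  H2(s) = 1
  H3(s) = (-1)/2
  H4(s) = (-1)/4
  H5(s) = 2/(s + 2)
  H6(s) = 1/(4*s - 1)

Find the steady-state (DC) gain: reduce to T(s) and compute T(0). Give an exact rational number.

Answer: -3/8

Working:
Step 1 - add H1, H2, H3 (parallel) -> (3*s - 3)/(6*s + 2)
Step 2 - combine (H1+H2+H3), H4, H5, H6 in series -> (3 - 3*s)/(48*s^3 + 100*s^2 + 4*s - 8)
The step-2 result is T(s). Setting s = 0: T(0) = 3/(-8) = -3/8.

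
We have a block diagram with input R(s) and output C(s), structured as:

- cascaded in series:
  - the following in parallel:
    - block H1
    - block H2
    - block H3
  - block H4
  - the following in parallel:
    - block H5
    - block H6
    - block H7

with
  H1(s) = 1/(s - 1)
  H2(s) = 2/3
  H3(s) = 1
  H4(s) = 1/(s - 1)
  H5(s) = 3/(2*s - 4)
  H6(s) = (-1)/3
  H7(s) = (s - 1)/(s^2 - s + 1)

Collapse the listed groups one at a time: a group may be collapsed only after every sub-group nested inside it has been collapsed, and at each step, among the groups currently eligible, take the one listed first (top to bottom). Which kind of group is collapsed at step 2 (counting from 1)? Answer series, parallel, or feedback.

[1] parallel reduction of H1, H2, H3
[2] combine H5, H6, H7 in parallel
[3] reduce the series chain (H1+H2+H3), H4, (H5+H6+H7)
The group at step 2 is a parallel group.

Hence the answer: parallel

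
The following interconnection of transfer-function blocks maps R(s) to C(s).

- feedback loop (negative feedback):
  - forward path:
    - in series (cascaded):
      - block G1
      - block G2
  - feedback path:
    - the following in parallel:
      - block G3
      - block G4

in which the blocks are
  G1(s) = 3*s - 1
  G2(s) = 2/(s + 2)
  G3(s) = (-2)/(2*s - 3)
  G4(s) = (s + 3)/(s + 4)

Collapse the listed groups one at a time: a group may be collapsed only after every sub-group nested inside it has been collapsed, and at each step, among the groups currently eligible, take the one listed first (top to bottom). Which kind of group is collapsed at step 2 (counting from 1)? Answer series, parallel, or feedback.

Step 1 - combine G1, G2 in series
Step 2 - parallel reduction of G3, G4
Step 3 - close the feedback loop around (G1*G2), (G3+G4)
Step 2: parallel.

Hence the answer: parallel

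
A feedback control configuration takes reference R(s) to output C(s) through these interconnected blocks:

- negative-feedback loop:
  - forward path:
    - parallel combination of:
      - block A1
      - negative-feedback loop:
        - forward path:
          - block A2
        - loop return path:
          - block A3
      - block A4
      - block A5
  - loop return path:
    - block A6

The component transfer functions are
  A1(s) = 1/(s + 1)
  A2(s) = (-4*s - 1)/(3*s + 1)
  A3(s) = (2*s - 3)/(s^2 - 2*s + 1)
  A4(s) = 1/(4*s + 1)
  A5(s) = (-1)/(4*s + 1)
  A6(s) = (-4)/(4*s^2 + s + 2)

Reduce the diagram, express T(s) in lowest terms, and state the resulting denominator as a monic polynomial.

(1) feedback reduction of A2, A3 = (-4*s^3 + 7*s^2 - 2*s - 1)/(3*s^3 - 13*s^2 + 11*s + 4)
(2) sum the parallel branches A1, [A2/(1+A2*A3)], A4, A5 = (-4*s^4 + 6*s^3 - 8*s^2 + 8*s + 3)/(3*s^4 - 10*s^3 - 2*s^2 + 15*s + 4)
(3) collapse the loop ((A1+[A2/(1+A2*A3)]+A4+A5) forward, A6 return) = (-16*s^6 + 20*s^5 - 34*s^4 + 36*s^3 + 4*s^2 + 19*s + 6)/(12*s^6 - 37*s^5 + 4*s^4 + 14*s^3 + 59*s^2 + 2*s - 4)
Step 3 gives the fully reduced T(s), with no common factor left to cancel. The denominator's leading coefficient is 12, so divide each of its coefficients by 12 to get the monic form.

Therefore the answer is s^6 - 37*s^5/12 + s^4/3 + 7*s^3/6 + 59*s^2/12 + s/6 - 1/3.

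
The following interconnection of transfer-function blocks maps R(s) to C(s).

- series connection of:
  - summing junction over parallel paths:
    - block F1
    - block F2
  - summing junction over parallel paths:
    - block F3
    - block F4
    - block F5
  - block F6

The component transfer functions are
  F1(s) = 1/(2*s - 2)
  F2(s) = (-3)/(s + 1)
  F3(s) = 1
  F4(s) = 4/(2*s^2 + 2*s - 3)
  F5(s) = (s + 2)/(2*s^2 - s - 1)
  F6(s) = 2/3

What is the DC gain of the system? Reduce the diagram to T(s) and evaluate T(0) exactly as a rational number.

Reducing step by step:

(1) add F1, F2 (parallel) = (7 - 5*s)/(2*s^2 - 2)
(2) reduce the parallel group F3, F4, F5 = (4*s^4 + 4*s^3 + 4*s^2 - 2*s - 7)/(4*s^4 + 2*s^3 - 10*s^2 + s + 3)
(3) reduce the series chain (F1+F2), (F3+F4+F5), F6 = (-20*s^5 + 8*s^4 + 8*s^3 + 38*s^2 + 21*s - 49)/(12*s^6 + 6*s^5 - 42*s^4 - 3*s^3 + 39*s^2 - 3*s - 9)
Evaluating the step-3 result (the overall T(s)) at s = 0 gives T(0) = -49/(-9) = 49/9.

Answer: 49/9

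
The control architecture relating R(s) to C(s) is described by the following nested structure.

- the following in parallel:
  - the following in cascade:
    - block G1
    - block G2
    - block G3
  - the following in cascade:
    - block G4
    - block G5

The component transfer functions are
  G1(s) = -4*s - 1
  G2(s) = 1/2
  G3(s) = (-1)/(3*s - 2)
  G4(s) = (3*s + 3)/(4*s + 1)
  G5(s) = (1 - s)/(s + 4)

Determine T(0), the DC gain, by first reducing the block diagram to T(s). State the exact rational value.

[1] series reduction of G1, G2, G3; result (4*s + 1)/(6*s - 4)
[2] reduce the series chain G4, G5; result (3 - 3*s^2)/(4*s^2 + 17*s + 4)
[3] parallel reduction of (G1*G2*G3), (G4*G5); result (-2*s^3 + 84*s^2 + 51*s - 8)/(24*s^3 + 86*s^2 - 44*s - 16)
That last expression is T(s); at s = 0 only the constant terms survive, so T(0) = -8/(-16) = 1/2.

Answer: 1/2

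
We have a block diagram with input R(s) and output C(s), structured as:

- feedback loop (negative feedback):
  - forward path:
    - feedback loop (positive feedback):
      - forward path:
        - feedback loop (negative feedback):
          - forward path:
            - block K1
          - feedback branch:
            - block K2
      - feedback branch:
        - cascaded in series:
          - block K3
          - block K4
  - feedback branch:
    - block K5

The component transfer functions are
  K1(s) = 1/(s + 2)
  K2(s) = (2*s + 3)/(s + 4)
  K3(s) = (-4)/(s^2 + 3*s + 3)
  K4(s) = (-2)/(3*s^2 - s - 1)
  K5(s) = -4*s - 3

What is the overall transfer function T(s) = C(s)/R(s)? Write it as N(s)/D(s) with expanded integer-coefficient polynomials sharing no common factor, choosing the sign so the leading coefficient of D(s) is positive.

First reduce the diagram to T(s).

Step 1. feedback reduction of K1, K2 gives (s + 4)/(s^2 + 8*s + 11)
Step 2. series reduction of K3, K4 gives 8/(3*s^4 + 8*s^3 + 5*s^2 - 6*s - 3)
Step 3. close the feedback loop around [K1/(1+K1*K2)], (K3*K4) gives (3*s^5 + 20*s^4 + 37*s^3 + 14*s^2 - 27*s - 12)/(3*s^6 + 32*s^5 + 102*s^4 + 122*s^3 + 4*s^2 - 98*s - 65)
Step 4. close the feedback loop around [[K1/(1+K1*K2)]/(1-[K1/(1+K1*K2)]*(K3*K4))], K5, giving the overall T(s)

Answer: (-3*s^5 - 20*s^4 - 37*s^3 - 14*s^2 + 27*s + 12)/(9*s^6 + 57*s^5 + 106*s^4 + 45*s^3 - 70*s^2 - 31*s + 29)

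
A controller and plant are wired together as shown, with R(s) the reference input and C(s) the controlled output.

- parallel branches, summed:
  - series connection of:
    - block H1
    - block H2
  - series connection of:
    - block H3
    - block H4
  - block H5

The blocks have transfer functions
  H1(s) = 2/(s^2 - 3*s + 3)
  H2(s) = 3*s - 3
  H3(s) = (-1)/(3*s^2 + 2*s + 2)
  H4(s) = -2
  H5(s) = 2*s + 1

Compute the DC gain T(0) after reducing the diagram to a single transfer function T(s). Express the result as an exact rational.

Step 1: multiply H1, H2 (series), giving (6*s - 6)/(s^2 - 3*s + 3)
Step 2: cascade H3, H4, giving 2/(3*s^2 + 2*s + 2)
Step 3: parallel reduction of (H1*H2), (H3*H4), H5, giving (6*s^5 - 11*s^4 + 21*s^3 + s^2 + 6*s)/(3*s^4 - 7*s^3 + 5*s^2 + 6)
That last expression is T(s); at s = 0 only the constant terms survive, so T(0) = 0/6 = 0.

Final answer: 0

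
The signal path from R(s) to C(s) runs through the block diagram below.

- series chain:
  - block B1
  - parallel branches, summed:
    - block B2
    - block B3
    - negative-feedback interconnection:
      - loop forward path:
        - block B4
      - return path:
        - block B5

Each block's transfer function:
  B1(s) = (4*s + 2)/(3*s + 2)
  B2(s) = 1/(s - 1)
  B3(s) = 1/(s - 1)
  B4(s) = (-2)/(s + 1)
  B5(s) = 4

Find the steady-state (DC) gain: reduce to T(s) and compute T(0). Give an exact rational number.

First reduce the diagram to T(s).

Step 1: close the feedback loop around B4, B5: (-2)/(s - 7)
Step 2: reduce the parallel group B2, B3, [B4/(1+B4*B5)]: (-12)/(s^2 - 8*s + 7)
Step 3: combine B1, (B2+B3+[B4/(1+B4*B5)]) in series: (-48*s - 24)/(3*s^3 - 22*s^2 + 5*s + 14)
The step-3 result is T(s). Setting s = 0: T(0) = -24/14 = -12/7.

Answer: -12/7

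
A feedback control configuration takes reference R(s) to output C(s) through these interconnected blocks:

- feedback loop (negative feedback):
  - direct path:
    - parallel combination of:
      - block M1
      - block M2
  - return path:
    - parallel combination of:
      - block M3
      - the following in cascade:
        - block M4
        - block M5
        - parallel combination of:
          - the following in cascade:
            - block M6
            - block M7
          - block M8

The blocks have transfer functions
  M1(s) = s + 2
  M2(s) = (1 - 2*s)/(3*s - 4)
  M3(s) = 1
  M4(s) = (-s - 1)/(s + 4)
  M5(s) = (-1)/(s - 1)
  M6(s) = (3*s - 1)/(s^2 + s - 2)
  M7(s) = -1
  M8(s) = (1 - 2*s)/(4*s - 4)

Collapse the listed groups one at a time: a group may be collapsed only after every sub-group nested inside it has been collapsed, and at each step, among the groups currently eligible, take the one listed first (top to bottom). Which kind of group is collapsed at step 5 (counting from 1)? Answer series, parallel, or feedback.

Reducing step by step:

1. parallel reduction of M1, M2
2. reduce the series chain M6, M7
3. parallel reduction of (M6*M7), M8
4. multiply M4, M5, ((M6*M7)+M8) (series)
5. add M3, (M4*M5*((M6*M7)+M8)) (parallel)
6. collapse the loop ((M1+M2) forward, (M3+(M4*M5*((M6*M7)+M8))) return)
So the answer for step 5 is parallel.

Answer: parallel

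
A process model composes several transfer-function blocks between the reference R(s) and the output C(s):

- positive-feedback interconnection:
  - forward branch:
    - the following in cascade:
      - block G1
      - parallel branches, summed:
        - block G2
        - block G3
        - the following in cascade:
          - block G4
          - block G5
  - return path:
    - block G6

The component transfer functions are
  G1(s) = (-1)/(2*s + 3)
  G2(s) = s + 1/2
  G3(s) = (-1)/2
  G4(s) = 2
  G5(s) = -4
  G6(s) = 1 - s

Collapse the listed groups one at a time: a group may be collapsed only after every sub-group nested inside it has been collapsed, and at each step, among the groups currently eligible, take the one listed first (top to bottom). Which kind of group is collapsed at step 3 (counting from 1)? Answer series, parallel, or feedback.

1. combine G4, G5 in series
2. add G2, G3, (G4*G5) (parallel)
3. multiply G1, (G2+G3+(G4*G5)) (series)
4. apply the feedback formula to (G1*(G2+G3+(G4*G5))), G6
The group at step 3 is a series group.

Answer: series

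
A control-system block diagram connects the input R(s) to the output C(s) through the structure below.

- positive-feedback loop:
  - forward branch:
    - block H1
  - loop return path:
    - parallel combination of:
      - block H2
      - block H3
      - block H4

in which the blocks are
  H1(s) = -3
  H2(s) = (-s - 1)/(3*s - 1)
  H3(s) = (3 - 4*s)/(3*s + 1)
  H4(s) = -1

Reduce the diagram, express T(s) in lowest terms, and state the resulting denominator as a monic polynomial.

The answer is s^2 - 3*s/7 + 10/63.

Reasoning:
Step 1: add H2, H3, H4 (parallel); result (-24*s^2 + 9*s - 3)/(9*s^2 - 1)
Step 2: collapse the loop (H1 forward, (H2+H3+H4) return); result (27*s^2 - 3)/(63*s^2 - 27*s + 10)
The result of step 2 is T(s) in lowest terms. Its denominator has leading coefficient 63; dividing the denominator through by 63 makes it monic.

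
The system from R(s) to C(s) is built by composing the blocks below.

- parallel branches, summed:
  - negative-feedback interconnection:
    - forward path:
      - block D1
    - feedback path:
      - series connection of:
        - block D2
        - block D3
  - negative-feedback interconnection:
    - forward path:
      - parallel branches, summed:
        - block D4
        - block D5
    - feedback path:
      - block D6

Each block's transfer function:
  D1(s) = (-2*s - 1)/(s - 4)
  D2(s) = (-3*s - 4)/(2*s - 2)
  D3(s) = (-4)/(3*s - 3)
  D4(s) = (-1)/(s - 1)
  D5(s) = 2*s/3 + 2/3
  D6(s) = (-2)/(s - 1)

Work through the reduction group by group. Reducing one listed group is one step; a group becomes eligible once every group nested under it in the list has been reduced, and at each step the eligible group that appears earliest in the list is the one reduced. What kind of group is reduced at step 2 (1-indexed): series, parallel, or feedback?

1. reduce the series chain D2, D3
2. collapse the loop (D1 forward, (D2*D3) return)
3. sum the parallel branches D4, D5
4. feedback reduction of (D4+D5), D6
5. parallel reduction of [D1/(1+D1*(D2*D3))], [(D4+D5)/(1+(D4+D5)*D6)]
Step 2: feedback.

Final answer: feedback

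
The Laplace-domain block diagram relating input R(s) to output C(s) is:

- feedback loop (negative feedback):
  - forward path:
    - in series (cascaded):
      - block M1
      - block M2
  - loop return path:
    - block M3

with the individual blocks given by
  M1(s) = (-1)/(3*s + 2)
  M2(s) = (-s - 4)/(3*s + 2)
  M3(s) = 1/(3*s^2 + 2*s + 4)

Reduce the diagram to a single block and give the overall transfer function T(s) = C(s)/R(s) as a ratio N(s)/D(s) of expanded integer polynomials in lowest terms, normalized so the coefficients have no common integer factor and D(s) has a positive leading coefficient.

The answer is (3*s^3 + 14*s^2 + 12*s + 16)/(27*s^4 + 54*s^3 + 72*s^2 + 57*s + 20).

Reasoning:
Step 1 - reduce the series chain M1, M2; result (s + 4)/(9*s^2 + 12*s + 4)
Step 2 - reduce the feedback loop with forward (M1*M2) and return M3: this yields T(s), and no further normalization is needed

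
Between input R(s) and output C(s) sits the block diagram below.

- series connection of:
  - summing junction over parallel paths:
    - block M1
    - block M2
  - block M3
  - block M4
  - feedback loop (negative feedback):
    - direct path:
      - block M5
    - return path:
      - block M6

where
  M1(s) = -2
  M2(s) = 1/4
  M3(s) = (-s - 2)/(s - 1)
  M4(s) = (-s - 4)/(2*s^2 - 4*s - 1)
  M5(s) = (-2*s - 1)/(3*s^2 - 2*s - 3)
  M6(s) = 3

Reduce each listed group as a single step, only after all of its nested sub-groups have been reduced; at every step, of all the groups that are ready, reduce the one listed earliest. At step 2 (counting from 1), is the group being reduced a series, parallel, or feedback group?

Step 1. sum the parallel branches M1, M2
Step 2. apply the feedback formula to M5, M6
Step 3. multiply (M1+M2), M3, M4, [M5/(1+M5*M6)] (series)
At step 2 the group reduced is feedback.

Hence the answer: feedback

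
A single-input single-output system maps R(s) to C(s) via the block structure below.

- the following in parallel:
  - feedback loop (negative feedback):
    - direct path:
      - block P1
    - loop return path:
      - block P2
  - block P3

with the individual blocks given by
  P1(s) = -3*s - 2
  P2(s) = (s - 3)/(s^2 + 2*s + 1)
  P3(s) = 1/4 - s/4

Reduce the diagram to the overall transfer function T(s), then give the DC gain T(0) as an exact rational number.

1. apply the feedback formula to P1, P2: (3*s^3 + 8*s^2 + 7*s + 2)/(2*s^2 - 9*s - 7)
2. sum the parallel branches [P1/(1+P1*P2)], P3: (10*s^3 + 43*s^2 + 26*s + 1)/(8*s^2 - 36*s - 28)
Evaluating the step-2 result (the overall T(s)) at s = 0 gives T(0) = 1/(-28) = -1/28.

Answer: -1/28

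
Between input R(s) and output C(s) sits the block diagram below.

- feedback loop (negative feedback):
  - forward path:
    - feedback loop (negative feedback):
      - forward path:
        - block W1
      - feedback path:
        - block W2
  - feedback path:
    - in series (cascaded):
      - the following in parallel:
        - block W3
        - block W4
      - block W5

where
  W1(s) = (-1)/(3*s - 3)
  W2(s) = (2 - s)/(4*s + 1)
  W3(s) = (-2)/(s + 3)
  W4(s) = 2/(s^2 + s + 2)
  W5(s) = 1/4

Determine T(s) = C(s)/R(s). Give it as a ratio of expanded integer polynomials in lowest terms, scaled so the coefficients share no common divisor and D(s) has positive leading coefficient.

[1] feedback reduction of W1, W2 -> (-4*s - 1)/(12*s^2 - 8*s - 5)
[2] add W3, W4 (parallel) -> (2 - 2*s^2)/(s^3 + 4*s^2 + 5*s + 6)
[3] series reduction of (W3+W4), W5 -> (1 - s^2)/(2*s^3 + 8*s^2 + 10*s + 12)
[4] reduce the feedback loop with forward [W1/(1+W1*W2)] and return ((W3+W4)*W5); the result is T(s) itself (integer coefficients, no common factor, positive leading denominator coefficient)

Final answer: (-8*s^4 - 34*s^3 - 48*s^2 - 58*s - 12)/(24*s^5 + 80*s^4 + 50*s^3 + 25*s^2 - 150*s - 61)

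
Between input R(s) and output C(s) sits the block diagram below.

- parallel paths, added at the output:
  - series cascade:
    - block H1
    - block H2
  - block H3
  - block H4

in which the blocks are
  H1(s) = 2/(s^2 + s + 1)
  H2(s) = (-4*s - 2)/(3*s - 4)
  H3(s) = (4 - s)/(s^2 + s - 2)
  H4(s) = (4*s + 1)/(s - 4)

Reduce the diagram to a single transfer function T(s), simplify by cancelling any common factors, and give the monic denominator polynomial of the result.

Step 1: series reduction of H1, H2 gives (-8*s - 4)/(3*s^3 - s^2 - s - 4)
Step 2: combine (H1*H2), H3, H4 in parallel gives (12*s^6 + 8*s^5 - 13*s^4 - 55*s^3 + 61*s^2 - 26*s + 40)/(3*s^6 - 10*s^5 - 16*s^4 + 29*s^3 + 10*s^2 + 16*s - 32)
The result of step 2 is T(s) in lowest terms. Its denominator has leading coefficient 3; dividing the denominator through by 3 makes it monic.

Final answer: s^6 - 10*s^5/3 - 16*s^4/3 + 29*s^3/3 + 10*s^2/3 + 16*s/3 - 32/3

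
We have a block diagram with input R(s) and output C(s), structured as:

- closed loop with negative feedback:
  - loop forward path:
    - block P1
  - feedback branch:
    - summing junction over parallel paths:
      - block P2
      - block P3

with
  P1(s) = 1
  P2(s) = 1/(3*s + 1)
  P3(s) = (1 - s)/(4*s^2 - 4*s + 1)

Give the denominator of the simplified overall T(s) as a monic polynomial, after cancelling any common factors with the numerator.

First reduce the diagram to T(s).

(1) reduce the parallel group P2, P3 = (s^2 - 2*s + 2)/(12*s^3 - 8*s^2 - s + 1)
(2) collapse the loop (P1 forward, (P2+P3) return) = (12*s^3 - 8*s^2 - s + 1)/(12*s^3 - 7*s^2 - 3*s + 3)
That last expression is T(s), already simplified. Scaling its denominator by 1/12 (the reciprocal of the leading coefficient) yields the monic denominator.

Answer: s^3 - 7*s^2/12 - s/4 + 1/4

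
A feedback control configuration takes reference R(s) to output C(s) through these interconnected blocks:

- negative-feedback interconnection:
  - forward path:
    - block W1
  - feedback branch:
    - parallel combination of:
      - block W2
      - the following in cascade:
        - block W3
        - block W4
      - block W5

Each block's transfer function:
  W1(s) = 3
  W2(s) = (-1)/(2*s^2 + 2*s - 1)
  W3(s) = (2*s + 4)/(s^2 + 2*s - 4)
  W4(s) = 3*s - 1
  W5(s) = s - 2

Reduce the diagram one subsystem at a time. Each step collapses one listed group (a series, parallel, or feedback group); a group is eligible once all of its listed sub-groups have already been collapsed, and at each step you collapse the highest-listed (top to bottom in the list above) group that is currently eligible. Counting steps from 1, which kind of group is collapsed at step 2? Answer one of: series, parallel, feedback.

Step 1 - reduce the series chain W3, W4
Step 2 - sum the parallel branches W2, (W3*W4), W5
Step 3 - apply the feedback formula to W1, (W2+(W3*W4)+W5)
At step 2 the group reduced is parallel.

Answer: parallel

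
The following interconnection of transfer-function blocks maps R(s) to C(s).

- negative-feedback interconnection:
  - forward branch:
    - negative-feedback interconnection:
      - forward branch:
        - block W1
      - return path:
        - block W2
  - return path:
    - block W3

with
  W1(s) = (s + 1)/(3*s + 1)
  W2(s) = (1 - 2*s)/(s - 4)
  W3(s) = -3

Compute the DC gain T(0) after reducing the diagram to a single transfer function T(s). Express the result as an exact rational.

Step 1. collapse the loop (W1 forward, W2 return): (s^2 - 3*s - 4)/(s^2 - 12*s - 3)
Step 2. apply the feedback formula to [W1/(1+W1*W2)], W3: (-s^2 + 3*s + 4)/(2*s^2 + 3*s - 9)
Evaluating the step-2 result (the overall T(s)) at s = 0 gives T(0) = 4/(-9) = -4/9.

Therefore the answer is -4/9.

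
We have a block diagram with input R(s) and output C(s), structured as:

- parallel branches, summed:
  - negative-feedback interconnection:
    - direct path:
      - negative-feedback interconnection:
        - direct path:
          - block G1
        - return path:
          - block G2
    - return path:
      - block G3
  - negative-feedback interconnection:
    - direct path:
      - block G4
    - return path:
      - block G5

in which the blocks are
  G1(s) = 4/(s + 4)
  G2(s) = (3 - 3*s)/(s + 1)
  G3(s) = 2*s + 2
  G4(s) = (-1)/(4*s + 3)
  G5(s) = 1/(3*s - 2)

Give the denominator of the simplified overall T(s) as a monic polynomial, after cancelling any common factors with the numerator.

Step 1: reduce the feedback loop with forward G1 and return G2 -> (4*s + 4)/(s^2 - 7*s + 16)
Step 2: apply the feedback formula to [G1/(1+G1*G2)], G3 -> (4*s + 4)/(9*s^2 + 9*s + 24)
Step 3: reduce the feedback loop with forward G4 and return G5 -> (2 - 3*s)/(12*s^2 + s - 7)
Step 4: combine [[G1/(1+G1*G2)]/(1+[G1/(1+G1*G2)]*G3)], [G4/(1+G4*G5)] in parallel -> (21*s^3 + 43*s^2 - 78*s + 20)/(108*s^4 + 117*s^3 + 234*s^2 - 39*s - 168)
That last expression is T(s), already simplified. Scaling its denominator by 1/108 (the reciprocal of the leading coefficient) yields the monic denominator.

Therefore the answer is s^4 + 13*s^3/12 + 13*s^2/6 - 13*s/36 - 14/9.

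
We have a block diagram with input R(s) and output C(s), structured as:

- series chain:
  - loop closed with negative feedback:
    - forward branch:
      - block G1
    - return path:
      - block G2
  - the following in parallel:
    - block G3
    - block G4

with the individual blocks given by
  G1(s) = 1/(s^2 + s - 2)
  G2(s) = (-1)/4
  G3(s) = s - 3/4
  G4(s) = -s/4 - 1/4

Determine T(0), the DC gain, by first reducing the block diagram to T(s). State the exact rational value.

Reducing step by step:

(1) close the feedback loop around G1, G2 gives 4/(4*s^2 + 4*s - 9)
(2) combine G3, G4 in parallel gives 3*s/4 - 1
(3) reduce the series chain [G1/(1+G1*G2)], (G3+G4) gives (3*s - 4)/(4*s^2 + 4*s - 9)
The step-3 result is T(s). Setting s = 0: T(0) = -4/(-9) = 4/9.

Answer: 4/9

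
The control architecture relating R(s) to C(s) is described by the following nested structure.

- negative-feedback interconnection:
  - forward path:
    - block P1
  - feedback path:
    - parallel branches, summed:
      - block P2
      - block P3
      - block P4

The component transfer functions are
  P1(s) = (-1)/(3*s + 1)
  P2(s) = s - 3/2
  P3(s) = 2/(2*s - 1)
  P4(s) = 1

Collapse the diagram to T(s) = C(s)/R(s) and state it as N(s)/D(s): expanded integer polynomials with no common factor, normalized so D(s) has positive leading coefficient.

First reduce the diagram to T(s).

[1] reduce the parallel group P2, P3, P4: (4*s^2 - 4*s + 5)/(4*s - 2)
[2] reduce the feedback loop with forward P1 and return (P2+P3+P4), giving the overall T(s)

Answer: (2 - 4*s)/(8*s^2 + 2*s - 7)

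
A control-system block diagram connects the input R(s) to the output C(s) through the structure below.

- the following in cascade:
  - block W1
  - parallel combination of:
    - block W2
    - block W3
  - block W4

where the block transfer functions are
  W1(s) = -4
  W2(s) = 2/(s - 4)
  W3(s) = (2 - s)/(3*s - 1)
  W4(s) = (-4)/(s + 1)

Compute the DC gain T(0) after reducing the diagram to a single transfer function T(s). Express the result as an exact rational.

First reduce the diagram to T(s).

[1] sum the parallel branches W2, W3: (-s^2 + 12*s - 10)/(3*s^2 - 13*s + 4)
[2] series reduction of W1, (W2+W3), W4: (-16*s^2 + 192*s - 160)/(3*s^3 - 10*s^2 - 9*s + 4)
Evaluating the step-2 result (the overall T(s)) at s = 0 gives T(0) = -160/4 = -40.

Answer: -40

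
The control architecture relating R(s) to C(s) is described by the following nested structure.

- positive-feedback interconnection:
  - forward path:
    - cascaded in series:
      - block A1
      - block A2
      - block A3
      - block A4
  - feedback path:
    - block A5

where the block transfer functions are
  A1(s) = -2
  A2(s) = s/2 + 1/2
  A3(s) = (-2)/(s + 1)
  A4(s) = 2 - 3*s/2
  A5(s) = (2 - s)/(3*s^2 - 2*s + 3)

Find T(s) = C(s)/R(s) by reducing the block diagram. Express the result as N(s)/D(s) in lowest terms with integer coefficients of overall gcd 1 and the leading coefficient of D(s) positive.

Answer: (-9*s^3 + 18*s^2 - 17*s + 12)/(8*s - 5)

Working:
1. reduce the series chain A1, A2, A3, A4 = 4 - 3*s
2. apply the feedback formula to (A1*A2*A3*A4), A5 - this is the overall T(s), already in the required normalized form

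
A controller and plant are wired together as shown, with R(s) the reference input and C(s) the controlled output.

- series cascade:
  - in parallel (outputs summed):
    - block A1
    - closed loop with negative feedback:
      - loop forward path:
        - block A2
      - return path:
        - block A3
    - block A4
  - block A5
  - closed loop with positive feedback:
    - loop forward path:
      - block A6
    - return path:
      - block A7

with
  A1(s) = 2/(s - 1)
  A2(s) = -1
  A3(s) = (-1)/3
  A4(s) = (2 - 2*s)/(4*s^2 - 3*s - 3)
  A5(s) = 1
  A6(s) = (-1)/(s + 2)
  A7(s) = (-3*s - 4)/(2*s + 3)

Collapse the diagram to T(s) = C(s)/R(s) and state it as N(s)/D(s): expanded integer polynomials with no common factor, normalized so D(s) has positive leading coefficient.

Step 1. close the feedback loop around A2, A3, giving (-3)/4
Step 2. add A1, [A2/(1+A2*A3)], A4 (parallel), giving (-12*s^3 + 45*s^2 - 8*s - 41)/(16*s^3 - 28*s^2 + 12)
Step 3. close the feedback loop around A6, A7, giving (-2*s - 3)/(2*s^2 + 4*s + 2)
Step 4. reduce the series chain (A1+[A2/(1+A2*A3)]+A4), A5, [A6/(1-A6*A7)]: this yields T(s), and no further normalization is needed

Therefore the answer is (24*s^4 - 54*s^3 - 119*s^2 + 106*s + 123)/(32*s^5 + 8*s^4 - 80*s^3 - 32*s^2 + 48*s + 24).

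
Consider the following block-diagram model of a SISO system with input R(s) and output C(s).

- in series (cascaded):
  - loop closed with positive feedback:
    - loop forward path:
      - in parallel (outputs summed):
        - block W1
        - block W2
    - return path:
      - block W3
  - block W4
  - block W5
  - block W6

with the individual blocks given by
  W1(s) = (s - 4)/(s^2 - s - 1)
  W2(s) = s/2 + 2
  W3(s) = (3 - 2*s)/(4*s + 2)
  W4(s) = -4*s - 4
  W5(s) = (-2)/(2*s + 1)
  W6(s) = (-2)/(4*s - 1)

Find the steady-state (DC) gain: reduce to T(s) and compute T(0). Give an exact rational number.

Answer: -12

Working:
(1) add W1, W2 (parallel); result (s^3 + 3*s^2 - 3*s - 12)/(2*s^2 - 2*s - 2)
(2) collapse the loop ((W1+W2) forward, W3 return); result (4*s^4 + 14*s^3 - 6*s^2 - 54*s - 24)/(2*s^4 + 11*s^3 - 19*s^2 - 27*s + 32)
(3) cascade [(W1+W2)/(1-(W1+W2)*W3)], W4, W5, W6; result (-32*s^4 - 128*s^3 + 480*s + 384)/(8*s^5 + 42*s^4 - 87*s^3 - 89*s^2 + 155*s - 32)
The step-3 result is T(s). Setting s = 0: T(0) = 384/(-32) = -12.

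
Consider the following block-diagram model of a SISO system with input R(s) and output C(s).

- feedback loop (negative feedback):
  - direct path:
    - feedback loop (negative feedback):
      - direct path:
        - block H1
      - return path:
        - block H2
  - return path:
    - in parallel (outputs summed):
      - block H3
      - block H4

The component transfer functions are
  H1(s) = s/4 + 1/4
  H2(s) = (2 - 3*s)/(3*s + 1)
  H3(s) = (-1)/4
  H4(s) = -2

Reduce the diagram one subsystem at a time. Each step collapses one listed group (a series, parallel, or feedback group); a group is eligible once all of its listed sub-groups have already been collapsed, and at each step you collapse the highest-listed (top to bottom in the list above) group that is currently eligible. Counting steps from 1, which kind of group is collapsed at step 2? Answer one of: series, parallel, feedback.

(1) close the feedback loop around H1, H2
(2) add H3, H4 (parallel)
(3) close the feedback loop around [H1/(1+H1*H2)], (H3+H4)
The group at step 2 is a parallel group.

Final answer: parallel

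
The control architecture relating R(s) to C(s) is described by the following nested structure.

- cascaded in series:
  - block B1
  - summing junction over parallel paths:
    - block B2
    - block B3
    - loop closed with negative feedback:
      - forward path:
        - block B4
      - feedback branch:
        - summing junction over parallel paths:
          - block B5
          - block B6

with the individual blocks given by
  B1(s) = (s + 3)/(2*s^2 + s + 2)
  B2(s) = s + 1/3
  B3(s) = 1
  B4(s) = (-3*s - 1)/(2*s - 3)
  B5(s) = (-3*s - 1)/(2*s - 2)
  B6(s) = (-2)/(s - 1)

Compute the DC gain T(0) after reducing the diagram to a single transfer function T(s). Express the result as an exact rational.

The answer is 25/11.

Reasoning:
Step 1 - sum the parallel branches B5, B6 gives (-3*s - 5)/(2*s - 2)
Step 2 - collapse the loop (B4 forward, (B5+B6) return) gives (-6*s^2 + 4*s + 2)/(13*s^2 + 8*s + 11)
Step 3 - sum the parallel branches B2, B3, [B4/(1+B4*(B5+B6))] gives (39*s^3 + 58*s^2 + 77*s + 50)/(39*s^2 + 24*s + 33)
Step 4 - combine B1, (B2+B3+[B4/(1+B4*(B5+B6))]) in series gives (39*s^4 + 175*s^3 + 251*s^2 + 281*s + 150)/(78*s^4 + 87*s^3 + 168*s^2 + 81*s + 66)
The step-4 result is T(s). Setting s = 0: T(0) = 150/66 = 25/11.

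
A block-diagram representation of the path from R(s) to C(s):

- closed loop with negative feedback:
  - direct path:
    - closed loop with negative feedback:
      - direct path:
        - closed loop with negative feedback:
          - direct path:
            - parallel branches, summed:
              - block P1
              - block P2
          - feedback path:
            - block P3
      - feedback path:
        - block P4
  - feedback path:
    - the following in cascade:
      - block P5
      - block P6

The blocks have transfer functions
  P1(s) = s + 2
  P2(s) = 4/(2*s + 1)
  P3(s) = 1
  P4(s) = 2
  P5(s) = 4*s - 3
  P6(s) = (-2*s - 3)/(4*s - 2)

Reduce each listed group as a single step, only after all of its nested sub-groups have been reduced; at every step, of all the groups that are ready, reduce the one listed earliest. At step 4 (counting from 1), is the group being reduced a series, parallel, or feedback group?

Step 1 - parallel reduction of P1, P2
Step 2 - reduce the feedback loop with forward (P1+P2) and return P3
Step 3 - reduce the feedback loop with forward [(P1+P2)/(1+(P1+P2)*P3)] and return P4
Step 4 - series reduction of P5, P6
Step 5 - collapse the loop ([[(P1+P2)/(1+(P1+P2)*P3)]/(1+[(P1+P2)/(1+(P1+P2)*P3)]*P4)] forward, (P5*P6) return)
Step 4 collapses a series group.

Therefore the answer is series.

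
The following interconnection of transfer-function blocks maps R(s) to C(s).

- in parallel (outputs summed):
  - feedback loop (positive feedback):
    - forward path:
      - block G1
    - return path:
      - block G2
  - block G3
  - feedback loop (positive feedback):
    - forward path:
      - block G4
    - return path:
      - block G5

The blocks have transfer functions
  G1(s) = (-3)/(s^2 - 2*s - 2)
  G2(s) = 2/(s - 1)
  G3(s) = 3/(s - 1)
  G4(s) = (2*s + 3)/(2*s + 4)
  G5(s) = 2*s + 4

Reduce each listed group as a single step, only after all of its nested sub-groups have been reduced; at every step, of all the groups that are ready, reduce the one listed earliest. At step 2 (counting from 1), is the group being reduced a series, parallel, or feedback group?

(1) feedback reduction of G1, G2
(2) collapse the loop (G4 forward, G5 return)
(3) add [G1/(1-G1*G2)], G3, [G4/(1-G4*G5)] (parallel)
The group at step 2 is a feedback group.

Therefore the answer is feedback.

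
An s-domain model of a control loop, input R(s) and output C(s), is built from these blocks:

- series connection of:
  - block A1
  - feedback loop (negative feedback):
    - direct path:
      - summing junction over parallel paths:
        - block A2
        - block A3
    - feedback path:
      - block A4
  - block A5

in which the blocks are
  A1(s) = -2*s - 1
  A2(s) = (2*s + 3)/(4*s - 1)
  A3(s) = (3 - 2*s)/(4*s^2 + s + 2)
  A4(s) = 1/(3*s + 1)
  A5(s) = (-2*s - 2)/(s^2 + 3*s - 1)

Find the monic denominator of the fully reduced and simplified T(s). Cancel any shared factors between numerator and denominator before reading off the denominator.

Step 1: add A2, A3 (parallel), giving (8*s^3 + 6*s^2 + 21*s + 3)/(16*s^3 + 7*s - 2)
Step 2: feedback reduction of (A2+A3), A4, giving (24*s^4 + 26*s^3 + 69*s^2 + 30*s + 3)/(48*s^4 + 24*s^3 + 27*s^2 + 22*s + 1)
Step 3: multiply A1, [(A2+A3)/(1+(A2+A3)*A4)], A5 (series), giving (96*s^6 + 248*s^5 + 480*s^4 + 586*s^3 + 330*s^2 + 78*s + 6)/(48*s^6 + 168*s^5 + 51*s^4 + 79*s^3 + 40*s^2 - 19*s - 1)
Step 3 gives the fully reduced T(s), with no common factor left to cancel. The denominator's leading coefficient is 48, so divide each of its coefficients by 48 to get the monic form.

Final answer: s^6 + 7*s^5/2 + 17*s^4/16 + 79*s^3/48 + 5*s^2/6 - 19*s/48 - 1/48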